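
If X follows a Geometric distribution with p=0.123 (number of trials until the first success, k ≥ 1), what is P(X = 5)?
0.072762

We have X ~ Geometric(p=0.123) (number of trials until the first success, k ≥ 1).

For a Geometric distribution, the PMF gives us the probability of each outcome.

Using the PMF formula:
P(X = 5) = 0.072762

Rounded to 4 decimal places: 0.0728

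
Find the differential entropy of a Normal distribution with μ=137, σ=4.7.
2.9665 nats

We have X ~ Normal(μ=137, σ=4.7).

The differential entropy measures the uncertainty or information content of the distribution.

For a Normal distribution with μ=137, σ=4.7:
h(X) = 2.9665 nats

(In bits, this would be 4.2798 bits.)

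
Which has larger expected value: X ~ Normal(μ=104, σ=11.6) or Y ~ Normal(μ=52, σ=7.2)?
X has larger mean (104.0000 > 52.0000)

Compute the expected value for each distribution:

X ~ Normal(μ=104, σ=11.6):
E[X] = 104.0000

Y ~ Normal(μ=52, σ=7.2):
E[Y] = 52.0000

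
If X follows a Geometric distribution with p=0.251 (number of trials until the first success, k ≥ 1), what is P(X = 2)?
0.187999

We have X ~ Geometric(p=0.251) (number of trials until the first success, k ≥ 1).

For a Geometric distribution, the PMF gives us the probability of each outcome.

Using the PMF formula:
P(X = 2) = 0.187999

Rounded to 4 decimal places: 0.1880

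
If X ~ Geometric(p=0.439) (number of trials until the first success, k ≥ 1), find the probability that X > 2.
0.314721

We have X ~ Geometric(p=0.439) (number of trials until the first success, k ≥ 1).

P(X > 2) = 1 - P(X ≤ 2)
                = 1 - F(2)
                = 1 - 0.685279
                = 0.314721

So there's approximately a 31.5% chance that X exceeds 2.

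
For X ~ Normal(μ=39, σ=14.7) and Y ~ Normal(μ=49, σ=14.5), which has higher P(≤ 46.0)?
X has higher probability (P(X ≤ 46.0) = 0.6830 > P(Y ≤ 46.0) = 0.4180)

Compute P(≤ 46.0) for each distribution:

X ~ Normal(μ=39, σ=14.7):
P(X ≤ 46.0) = 0.6830

Y ~ Normal(μ=49, σ=14.5):
P(Y ≤ 46.0) = 0.4180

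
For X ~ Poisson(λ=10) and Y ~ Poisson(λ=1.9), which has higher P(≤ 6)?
Y has higher probability (P(Y ≤ 6) = 0.9966 > P(X ≤ 6) = 0.1301)

Compute P(≤ 6) for each distribution:

X ~ Poisson(λ=10):
P(X ≤ 6) = 0.1301

Y ~ Poisson(λ=1.9):
P(Y ≤ 6) = 0.9966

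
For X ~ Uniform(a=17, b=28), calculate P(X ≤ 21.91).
0.446364

We have X ~ Uniform(a=17, b=28).

The CDF gives us P(X ≤ k).

Using the CDF:
P(X ≤ 21.91) = 0.446364

This means there's approximately a 44.6% chance that X is at most 21.91.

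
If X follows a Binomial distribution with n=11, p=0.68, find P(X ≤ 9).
0.911215

We have X ~ Binomial(n=11, p=0.68).

The CDF gives us P(X ≤ k).

Using the CDF:
P(X ≤ 9) = 0.911215

This means there's approximately a 91.1% chance that X is at most 9.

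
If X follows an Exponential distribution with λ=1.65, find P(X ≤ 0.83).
0.745766

We have X ~ Exponential(λ=1.65).

The CDF gives us P(X ≤ k).

Using the CDF:
P(X ≤ 0.83) = 0.745766

This means there's approximately a 74.6% chance that X is at most 0.83.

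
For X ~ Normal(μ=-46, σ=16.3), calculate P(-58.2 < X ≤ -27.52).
0.644459

We have X ~ Normal(μ=-46, σ=16.3).

To find P(-58.2 < X ≤ -27.52), we use:
P(-58.2 < X ≤ -27.52) = P(X ≤ -27.52) - P(X ≤ -58.2)
                 = F(-27.52) - F(-58.2)
                 = 0.871549 - 0.227089
                 = 0.644459

So there's approximately a 64.4% chance that X falls in this range.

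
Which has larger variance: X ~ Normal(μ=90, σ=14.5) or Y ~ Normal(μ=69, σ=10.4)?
X has larger variance (210.2500 > 108.1600)

Compute the variance for each distribution:

X ~ Normal(μ=90, σ=14.5):
Var(X) = 210.2500

Y ~ Normal(μ=69, σ=10.4):
Var(Y) = 108.1600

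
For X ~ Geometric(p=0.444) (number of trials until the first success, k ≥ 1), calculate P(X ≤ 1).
0.444000

We have X ~ Geometric(p=0.444) (number of trials until the first success, k ≥ 1).

The CDF gives us P(X ≤ k).

Using the CDF:
P(X ≤ 1) = 0.444000

This means there's approximately a 44.4% chance that X is at most 1.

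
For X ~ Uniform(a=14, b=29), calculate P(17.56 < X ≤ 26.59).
0.602000

We have X ~ Uniform(a=14, b=29).

To find P(17.56 < X ≤ 26.59), we use:
P(17.56 < X ≤ 26.59) = P(X ≤ 26.59) - P(X ≤ 17.56)
                 = F(26.59) - F(17.56)
                 = 0.839333 - 0.237333
                 = 0.602000

So there's approximately a 60.2% chance that X falls in this range.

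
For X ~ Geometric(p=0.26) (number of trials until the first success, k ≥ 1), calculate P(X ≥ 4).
0.405224

We have X ~ Geometric(p=0.26) (number of trials until the first success, k ≥ 1).

For discrete distributions, P(X ≥ 4) = 1 - P(X ≤ 3).

P(X ≤ 3) = 0.594776
P(X ≥ 4) = 1 - 0.594776 = 0.405224

So there's approximately a 40.5% chance that X is at least 4.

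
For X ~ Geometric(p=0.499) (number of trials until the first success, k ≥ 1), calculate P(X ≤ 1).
0.499000

We have X ~ Geometric(p=0.499) (number of trials until the first success, k ≥ 1).

The CDF gives us P(X ≤ k).

Using the CDF:
P(X ≤ 1) = 0.499000

This means there's approximately a 49.9% chance that X is at most 1.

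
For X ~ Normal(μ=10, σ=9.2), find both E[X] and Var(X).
E[X] = 10.0000, Var(X) = 84.6400

We have X ~ Normal(μ=10, σ=9.2).

For a Normal distribution with μ=10, σ=9.2:

Expected value:
E[X] = 10.0000

Variance:
Var(X) = 84.6400

Standard deviation:
σ = √Var(X) = 9.2000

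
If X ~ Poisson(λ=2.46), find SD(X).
1.5684

We have X ~ Poisson(λ=2.46).

For a Poisson distribution with λ=2.46:
σ = √Var(X) = 1.5684

The standard deviation is the square root of the variance.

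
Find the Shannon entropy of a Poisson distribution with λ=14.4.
2.7465 nats

We have X ~ Poisson(λ=14.4).

The Shannon entropy measures the uncertainty or information content of the distribution.

For a Poisson distribution with λ=14.4:
H(X) = 2.7465 nats

(In bits, this would be 3.9624 bits.)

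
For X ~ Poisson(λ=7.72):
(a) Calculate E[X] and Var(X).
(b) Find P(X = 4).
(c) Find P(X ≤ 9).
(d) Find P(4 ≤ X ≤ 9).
(a) E[X] = 7.7200, Var(X) = 7.7200
(b) P(X = 4) = 0.065691
(c) P(X ≤ 9) = 0.750702
(d) P(4 ≤ X ≤ 9) = 0.699568

We have X ~ Poisson(λ=7.72).

(a) Moments:
E[X] = 7.7200
Var(X) = 7.7200
σ = √Var(X) = 2.7785

(b) Point probability using PMF:
P(X = 4) = 0.065691

(c) Cumulative probability using CDF:
P(X ≤ 9) = F(9) = 0.750702

(d) Range probability:
P(4 ≤ X ≤ 9) = P(X ≤ 9) - P(X ≤ 3)
                   = F(9) - F(3)
                   = 0.750702 - 0.051134
                   = 0.699568

This means approximately 70.0% of outcomes fall in the interval [4, 9].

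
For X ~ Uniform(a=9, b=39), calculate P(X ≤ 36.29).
0.909667

We have X ~ Uniform(a=9, b=39).

The CDF gives us P(X ≤ k).

Using the CDF:
P(X ≤ 36.29) = 0.909667

This means there's approximately a 91.0% chance that X is at most 36.29.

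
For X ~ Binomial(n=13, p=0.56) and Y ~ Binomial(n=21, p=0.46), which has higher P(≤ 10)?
X has higher probability (P(X ≤ 10) = 0.9684 > P(Y ≤ 10) = 0.6449)

Compute P(≤ 10) for each distribution:

X ~ Binomial(n=13, p=0.56):
P(X ≤ 10) = 0.9684

Y ~ Binomial(n=21, p=0.46):
P(Y ≤ 10) = 0.6449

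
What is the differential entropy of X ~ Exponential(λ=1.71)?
0.4635 nats

We have X ~ Exponential(λ=1.71).

The differential entropy measures the uncertainty or information content of the distribution.

For an Exponential distribution with λ=1.71:
h(X) = 0.4635 nats

(In bits, this would be 0.6687 bits.)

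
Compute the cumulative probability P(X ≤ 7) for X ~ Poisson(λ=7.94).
0.461367

We have X ~ Poisson(λ=7.94).

The CDF gives us P(X ≤ k).

Using the CDF:
P(X ≤ 7) = 0.461367

This means there's approximately a 46.1% chance that X is at most 7.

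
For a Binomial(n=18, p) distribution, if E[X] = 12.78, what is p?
p = 0.71

For a Binomial(n, p) distribution:
E[X] = n × p

Given n = 18 and E[X] = 12.78:
12.78 = 18 × p
p = 12.78 / 18 = 0.71

Verification: Binomial(18, 0.71) has E[X] = 12.78 ✓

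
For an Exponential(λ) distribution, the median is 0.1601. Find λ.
λ = 4.3295

For X ~ Exponential(λ), the CDF is F(x) = 1 - e^(-λx).
The median m satisfies F(m) = 0.5:
1 - e^(-λm) = 0.5
e^(-λm) = 0.5
λm = ln(2)
m = ln(2) / λ

Given m = 0.1601:
λ = ln(2) / 0.1601 = 0.693147 / 0.1601 = 4.3295

Verification: ln(2) / 4.3295 = 0.1601 ✓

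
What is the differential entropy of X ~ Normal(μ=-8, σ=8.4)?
3.5472 nats

We have X ~ Normal(μ=-8, σ=8.4).

The differential entropy measures the uncertainty or information content of the distribution.

For a Normal distribution with μ=-8, σ=8.4:
h(X) = 3.5472 nats

(In bits, this would be 5.1175 bits.)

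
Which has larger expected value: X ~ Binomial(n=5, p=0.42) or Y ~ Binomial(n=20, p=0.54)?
Y has larger mean (10.8000 > 2.1000)

Compute the expected value for each distribution:

X ~ Binomial(n=5, p=0.42):
E[X] = 2.1000

Y ~ Binomial(n=20, p=0.54):
E[Y] = 10.8000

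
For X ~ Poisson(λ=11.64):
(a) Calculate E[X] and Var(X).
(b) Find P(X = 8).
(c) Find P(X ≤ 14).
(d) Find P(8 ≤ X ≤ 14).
(a) E[X] = 11.6400, Var(X) = 11.6400
(b) P(X = 8) = 0.073606
(c) P(X ≤ 14) = 0.803576
(d) P(8 ≤ X ≤ 14) = 0.697124

We have X ~ Poisson(λ=11.64).

(a) Moments:
E[X] = 11.6400
Var(X) = 11.6400
σ = √Var(X) = 3.4117

(b) Point probability using PMF:
P(X = 8) = 0.073606

(c) Cumulative probability using CDF:
P(X ≤ 14) = F(14) = 0.803576

(d) Range probability:
P(8 ≤ X ≤ 14) = P(X ≤ 14) - P(X ≤ 7)
                   = F(14) - F(7)
                   = 0.803576 - 0.106452
                   = 0.697124

This means approximately 69.7% of outcomes fall in the interval [8, 14].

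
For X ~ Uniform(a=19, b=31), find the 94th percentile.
30.2800

We have X ~ Uniform(a=19, b=31).

We want to find x such that P(X ≤ x) = 0.94.

This is the 94th percentile, which means 94% of values fall below this point.

Using the inverse CDF (quantile function):
x = F⁻¹(0.94) = 30.2800

Verification: P(X ≤ 30.2800) = 0.94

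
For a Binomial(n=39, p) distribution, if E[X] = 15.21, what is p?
p = 0.39

For a Binomial(n, p) distribution:
E[X] = n × p

Given n = 39 and E[X] = 15.21:
15.21 = 39 × p
p = 15.21 / 39 = 0.39

Verification: Binomial(39, 0.39) has E[X] = 15.21 ✓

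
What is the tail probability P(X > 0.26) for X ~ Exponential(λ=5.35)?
0.248826

We have X ~ Exponential(λ=5.35).

P(X > 0.26) = 1 - P(X ≤ 0.26)
                = 1 - F(0.26)
                = 1 - 0.751174
                = 0.248826

So there's approximately a 24.9% chance that X exceeds 0.26.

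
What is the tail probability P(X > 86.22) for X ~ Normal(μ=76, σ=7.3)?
0.080757

We have X ~ Normal(μ=76, σ=7.3).

P(X > 86.22) = 1 - P(X ≤ 86.22)
                = 1 - F(86.22)
                = 1 - 0.919243
                = 0.080757

So there's approximately a 8.1% chance that X exceeds 86.22.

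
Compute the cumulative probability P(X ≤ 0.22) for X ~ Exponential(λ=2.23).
0.387741

We have X ~ Exponential(λ=2.23).

The CDF gives us P(X ≤ k).

Using the CDF:
P(X ≤ 0.22) = 0.387741

This means there's approximately a 38.8% chance that X is at most 0.22.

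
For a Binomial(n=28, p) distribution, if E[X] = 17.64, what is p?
p = 0.63

For a Binomial(n, p) distribution:
E[X] = n × p

Given n = 28 and E[X] = 17.64:
17.64 = 28 × p
p = 17.64 / 28 = 0.63

Verification: Binomial(28, 0.63) has E[X] = 17.64 ✓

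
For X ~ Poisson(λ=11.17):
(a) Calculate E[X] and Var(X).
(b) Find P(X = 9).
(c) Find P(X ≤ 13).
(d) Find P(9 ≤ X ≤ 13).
(a) E[X] = 11.1700, Var(X) = 11.1700
(b) P(X = 9) = 0.105111
(c) P(X ≤ 13) = 0.765313
(d) P(9 ≤ X ≤ 13) = 0.548073

We have X ~ Poisson(λ=11.17).

(a) Moments:
E[X] = 11.1700
Var(X) = 11.1700
σ = √Var(X) = 3.3422

(b) Point probability using PMF:
P(X = 9) = 0.105111

(c) Cumulative probability using CDF:
P(X ≤ 13) = F(13) = 0.765313

(d) Range probability:
P(9 ≤ X ≤ 13) = P(X ≤ 13) - P(X ≤ 8)
                   = F(13) - F(8)
                   = 0.765313 - 0.217239
                   = 0.548073

This means approximately 54.8% of outcomes fall in the interval [9, 13].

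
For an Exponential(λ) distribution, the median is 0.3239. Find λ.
λ = 2.1400

For X ~ Exponential(λ), the CDF is F(x) = 1 - e^(-λx).
The median m satisfies F(m) = 0.5:
1 - e^(-λm) = 0.5
e^(-λm) = 0.5
λm = ln(2)
m = ln(2) / λ

Given m = 0.3239:
λ = ln(2) / 0.3239 = 0.693147 / 0.3239 = 2.1400

Verification: ln(2) / 2.1400 = 0.3239 ✓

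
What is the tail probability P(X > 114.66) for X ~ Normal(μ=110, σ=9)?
0.302307

We have X ~ Normal(μ=110, σ=9).

P(X > 114.66) = 1 - P(X ≤ 114.66)
                = 1 - F(114.66)
                = 1 - 0.697693
                = 0.302307

So there's approximately a 30.2% chance that X exceeds 114.66.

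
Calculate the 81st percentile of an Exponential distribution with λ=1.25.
1.3286

We have X ~ Exponential(λ=1.25).

We want to find x such that P(X ≤ x) = 0.81.

This is the 81st percentile, which means 81% of values fall below this point.

Using the inverse CDF (quantile function):
x = F⁻¹(0.81) = 1.3286

Verification: P(X ≤ 1.3286) = 0.81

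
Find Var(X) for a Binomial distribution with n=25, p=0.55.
6.1875

We have X ~ Binomial(n=25, p=0.55).

For a Binomial distribution with n=25, p=0.55:
Var(X) = 6.1875

The variance measures the spread of the distribution around the mean.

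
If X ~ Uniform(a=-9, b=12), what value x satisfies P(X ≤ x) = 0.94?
10.7400

We have X ~ Uniform(a=-9, b=12).

We want to find x such that P(X ≤ x) = 0.94.

This is the 94th percentile, which means 94% of values fall below this point.

Using the inverse CDF (quantile function):
x = F⁻¹(0.94) = 10.7400

Verification: P(X ≤ 10.7400) = 0.94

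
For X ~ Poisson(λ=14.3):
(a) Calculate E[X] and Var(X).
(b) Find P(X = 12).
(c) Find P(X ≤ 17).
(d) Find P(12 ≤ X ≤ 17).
(a) E[X] = 14.3000, Var(X) = 14.3000
(b) P(X = 12) = 0.094034
(c) P(X ≤ 17) = 0.805142
(d) P(12 ≤ X ≤ 17) = 0.569594

We have X ~ Poisson(λ=14.3).

(a) Moments:
E[X] = 14.3000
Var(X) = 14.3000
σ = √Var(X) = 3.7815

(b) Point probability using PMF:
P(X = 12) = 0.094034

(c) Cumulative probability using CDF:
P(X ≤ 17) = F(17) = 0.805142

(d) Range probability:
P(12 ≤ X ≤ 17) = P(X ≤ 17) - P(X ≤ 11)
                   = F(17) - F(11)
                   = 0.805142 - 0.235549
                   = 0.569594

This means approximately 57.0% of outcomes fall in the interval [12, 17].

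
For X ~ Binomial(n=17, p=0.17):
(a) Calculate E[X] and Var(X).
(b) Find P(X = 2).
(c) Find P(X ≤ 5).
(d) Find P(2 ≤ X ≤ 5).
(a) E[X] = 2.8900, Var(X) = 2.3987
(b) P(X = 2) = 0.240219
(c) P(X ≤ 5) = 0.945206
(d) P(2 ≤ X ≤ 5) = 0.756497

We have X ~ Binomial(n=17, p=0.17).

(a) Moments:
E[X] = 2.8900
Var(X) = 2.3987
σ = √Var(X) = 1.5488

(b) Point probability using PMF:
P(X = 2) = 0.240219

(c) Cumulative probability using CDF:
P(X ≤ 5) = F(5) = 0.945206

(d) Range probability:
P(2 ≤ X ≤ 5) = P(X ≤ 5) - P(X ≤ 1)
                   = F(5) - F(1)
                   = 0.945206 - 0.188709
                   = 0.756497

This means approximately 75.6% of outcomes fall in the interval [2, 5].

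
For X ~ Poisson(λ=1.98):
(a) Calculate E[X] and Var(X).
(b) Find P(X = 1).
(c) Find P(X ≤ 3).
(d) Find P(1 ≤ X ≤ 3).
(a) E[X] = 1.9800, Var(X) = 1.9800
(b) P(X = 1) = 0.273377
(c) P(X ≤ 3) = 0.860714
(d) P(1 ≤ X ≤ 3) = 0.722645

We have X ~ Poisson(λ=1.98).

(a) Moments:
E[X] = 1.9800
Var(X) = 1.9800
σ = √Var(X) = 1.4071

(b) Point probability using PMF:
P(X = 1) = 0.273377

(c) Cumulative probability using CDF:
P(X ≤ 3) = F(3) = 0.860714

(d) Range probability:
P(1 ≤ X ≤ 3) = P(X ≤ 3) - P(X ≤ 0)
                   = F(3) - F(0)
                   = 0.860714 - 0.138069
                   = 0.722645

This means approximately 72.3% of outcomes fall in the interval [1, 3].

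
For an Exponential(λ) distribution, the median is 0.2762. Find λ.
λ = 2.5096

For X ~ Exponential(λ), the CDF is F(x) = 1 - e^(-λx).
The median m satisfies F(m) = 0.5:
1 - e^(-λm) = 0.5
e^(-λm) = 0.5
λm = ln(2)
m = ln(2) / λ

Given m = 0.2762:
λ = ln(2) / 0.2762 = 0.693147 / 0.2762 = 2.5096

Verification: ln(2) / 2.5096 = 0.2762 ✓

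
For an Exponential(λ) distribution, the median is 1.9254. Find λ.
λ = 0.3600

For X ~ Exponential(λ), the CDF is F(x) = 1 - e^(-λx).
The median m satisfies F(m) = 0.5:
1 - e^(-λm) = 0.5
e^(-λm) = 0.5
λm = ln(2)
m = ln(2) / λ

Given m = 1.9254:
λ = ln(2) / 1.9254 = 0.693147 / 1.9254 = 0.3600

Verification: ln(2) / 0.3600 = 1.9254 ✓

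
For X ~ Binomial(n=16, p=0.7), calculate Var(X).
3.3600

We have X ~ Binomial(n=16, p=0.7).

For a Binomial distribution with n=16, p=0.7:
Var(X) = 3.3600

The variance measures the spread of the distribution around the mean.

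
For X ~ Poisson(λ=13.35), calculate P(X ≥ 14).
0.465375

We have X ~ Poisson(λ=13.35).

For discrete distributions, P(X ≥ 14) = 1 - P(X ≤ 13).

P(X ≤ 13) = 0.534625
P(X ≥ 14) = 1 - 0.534625 = 0.465375

So there's approximately a 46.5% chance that X is at least 14.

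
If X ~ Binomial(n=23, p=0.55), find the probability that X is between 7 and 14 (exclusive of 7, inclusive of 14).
0.764375

We have X ~ Binomial(n=23, p=0.55).

To find P(7 < X ≤ 14), we use:
P(7 < X ≤ 14) = P(X ≤ 14) - P(X ≤ 7)
                 = F(14) - F(7)
                 = 0.779700 - 0.015325
                 = 0.764375

So there's approximately a 76.4% chance that X falls in this range.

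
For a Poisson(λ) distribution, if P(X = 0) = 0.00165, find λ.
λ = 6.4070

For a Poisson(λ) distribution, the PMF at 0 is:
P(X = 0) = λ^0 e^(-λ) / 0! = e^(-λ)

Given P(X = 0) = 0.00165:
e^(-λ) = 0.00165
-λ = ln(0.00165)
λ = -ln(0.00165) = 6.4070

Verification: e^(-6.4070) = 0.00165 ✓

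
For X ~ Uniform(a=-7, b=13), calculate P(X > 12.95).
0.002500

We have X ~ Uniform(a=-7, b=13).

P(X > 12.95) = 1 - P(X ≤ 12.95)
                = 1 - F(12.95)
                = 1 - 0.997500
                = 0.002500

So there's approximately a 0.3% chance that X exceeds 12.95.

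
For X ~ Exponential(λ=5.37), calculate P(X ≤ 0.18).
0.619626

We have X ~ Exponential(λ=5.37).

The CDF gives us P(X ≤ k).

Using the CDF:
P(X ≤ 0.18) = 0.619626

This means there's approximately a 62.0% chance that X is at most 0.18.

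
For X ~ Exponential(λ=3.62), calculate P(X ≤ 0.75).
0.933795

We have X ~ Exponential(λ=3.62).

The CDF gives us P(X ≤ k).

Using the CDF:
P(X ≤ 0.75) = 0.933795

This means there's approximately a 93.4% chance that X is at most 0.75.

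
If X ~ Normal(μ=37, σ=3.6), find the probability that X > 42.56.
0.061240

We have X ~ Normal(μ=37, σ=3.6).

P(X > 42.56) = 1 - P(X ≤ 42.56)
                = 1 - F(42.56)
                = 1 - 0.938760
                = 0.061240

So there's approximately a 6.1% chance that X exceeds 42.56.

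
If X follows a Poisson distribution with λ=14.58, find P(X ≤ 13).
0.404446

We have X ~ Poisson(λ=14.58).

The CDF gives us P(X ≤ k).

Using the CDF:
P(X ≤ 13) = 0.404446

This means there's approximately a 40.4% chance that X is at most 13.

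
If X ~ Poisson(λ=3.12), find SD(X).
1.7664

We have X ~ Poisson(λ=3.12).

For a Poisson distribution with λ=3.12:
σ = √Var(X) = 1.7664

The standard deviation is the square root of the variance.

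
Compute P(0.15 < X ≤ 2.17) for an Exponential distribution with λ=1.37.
0.763085

We have X ~ Exponential(λ=1.37).

To find P(0.15 < X ≤ 2.17), we use:
P(0.15 < X ≤ 2.17) = P(X ≤ 2.17) - P(X ≤ 0.15)
                 = F(2.17) - F(0.15)
                 = 0.948845 - 0.185760
                 = 0.763085

So there's approximately a 76.3% chance that X falls in this range.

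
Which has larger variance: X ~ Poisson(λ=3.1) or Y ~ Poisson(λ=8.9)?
Y has larger variance (8.9000 > 3.1000)

Compute the variance for each distribution:

X ~ Poisson(λ=3.1):
Var(X) = 3.1000

Y ~ Poisson(λ=8.9):
Var(Y) = 8.9000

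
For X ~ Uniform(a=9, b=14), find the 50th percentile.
11.5000

We have X ~ Uniform(a=9, b=14).

We want to find x such that P(X ≤ x) = 0.5.

This is the 50th percentile, which means 50% of values fall below this point.

Using the inverse CDF (quantile function):
x = F⁻¹(0.5) = 11.5000

Verification: P(X ≤ 11.5000) = 0.5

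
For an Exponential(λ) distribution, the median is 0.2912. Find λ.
λ = 2.3803

For X ~ Exponential(λ), the CDF is F(x) = 1 - e^(-λx).
The median m satisfies F(m) = 0.5:
1 - e^(-λm) = 0.5
e^(-λm) = 0.5
λm = ln(2)
m = ln(2) / λ

Given m = 0.2912:
λ = ln(2) / 0.2912 = 0.693147 / 0.2912 = 2.3803

Verification: ln(2) / 2.3803 = 0.2912 ✓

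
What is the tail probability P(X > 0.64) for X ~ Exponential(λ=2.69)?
0.178780

We have X ~ Exponential(λ=2.69).

P(X > 0.64) = 1 - P(X ≤ 0.64)
                = 1 - F(0.64)
                = 1 - 0.821220
                = 0.178780

So there's approximately a 17.9% chance that X exceeds 0.64.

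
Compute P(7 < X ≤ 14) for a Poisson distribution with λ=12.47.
0.657052

We have X ~ Poisson(λ=12.47).

To find P(7 < X ≤ 14), we use:
P(7 < X ≤ 14) = P(X ≤ 14) - P(X ≤ 7)
                 = F(14) - F(7)
                 = 0.727942 - 0.070890
                 = 0.657052

So there's approximately a 65.7% chance that X falls in this range.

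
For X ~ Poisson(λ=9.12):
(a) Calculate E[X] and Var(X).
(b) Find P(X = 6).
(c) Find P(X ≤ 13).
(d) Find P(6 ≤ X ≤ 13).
(a) E[X] = 9.1200, Var(X) = 9.1200
(b) P(X = 6) = 0.087472
(c) P(X ≤ 13) = 0.919942
(d) P(6 ≤ X ≤ 13) = 0.811347

We have X ~ Poisson(λ=9.12).

(a) Moments:
E[X] = 9.1200
Var(X) = 9.1200
σ = √Var(X) = 3.0199

(b) Point probability using PMF:
P(X = 6) = 0.087472

(c) Cumulative probability using CDF:
P(X ≤ 13) = F(13) = 0.919942

(d) Range probability:
P(6 ≤ X ≤ 13) = P(X ≤ 13) - P(X ≤ 5)
                   = F(13) - F(5)
                   = 0.919942 - 0.108595
                   = 0.811347

This means approximately 81.1% of outcomes fall in the interval [6, 13].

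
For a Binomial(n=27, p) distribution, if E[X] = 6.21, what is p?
p = 0.23

For a Binomial(n, p) distribution:
E[X] = n × p

Given n = 27 and E[X] = 6.21:
6.21 = 27 × p
p = 6.21 / 27 = 0.23

Verification: Binomial(27, 0.23) has E[X] = 6.21 ✓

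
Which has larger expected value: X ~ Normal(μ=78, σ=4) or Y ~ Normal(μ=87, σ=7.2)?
Y has larger mean (87.0000 > 78.0000)

Compute the expected value for each distribution:

X ~ Normal(μ=78, σ=4):
E[X] = 78.0000

Y ~ Normal(μ=87, σ=7.2):
E[Y] = 87.0000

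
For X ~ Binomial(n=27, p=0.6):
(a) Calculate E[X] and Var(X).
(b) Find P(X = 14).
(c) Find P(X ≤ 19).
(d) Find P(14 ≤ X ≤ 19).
(a) E[X] = 16.2000, Var(X) = 6.4800
(b) P(X = 14) = 0.105485
(c) P(X ≤ 19) = 0.904712
(d) P(14 ≤ X ≤ 19) = 0.760060

We have X ~ Binomial(n=27, p=0.6).

(a) Moments:
E[X] = 16.2000
Var(X) = 6.4800
σ = √Var(X) = 2.5456

(b) Point probability using PMF:
P(X = 14) = 0.105485

(c) Cumulative probability using CDF:
P(X ≤ 19) = F(19) = 0.904712

(d) Range probability:
P(14 ≤ X ≤ 19) = P(X ≤ 19) - P(X ≤ 13)
                   = F(19) - F(13)
                   = 0.904712 - 0.144652
                   = 0.760060

This means approximately 76.0% of outcomes fall in the interval [14, 19].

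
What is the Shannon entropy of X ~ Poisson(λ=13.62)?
2.7183 nats

We have X ~ Poisson(λ=13.62).

The Shannon entropy measures the uncertainty or information content of the distribution.

For a Poisson distribution with λ=13.62:
H(X) = 2.7183 nats

(In bits, this would be 3.9217 bits.)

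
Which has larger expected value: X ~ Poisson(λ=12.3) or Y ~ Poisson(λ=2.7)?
X has larger mean (12.3000 > 2.7000)

Compute the expected value for each distribution:

X ~ Poisson(λ=12.3):
E[X] = 12.3000

Y ~ Poisson(λ=2.7):
E[Y] = 2.7000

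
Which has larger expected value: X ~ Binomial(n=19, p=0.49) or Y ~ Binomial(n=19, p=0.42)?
X has larger mean (9.3100 > 7.9800)

Compute the expected value for each distribution:

X ~ Binomial(n=19, p=0.49):
E[X] = 9.3100

Y ~ Binomial(n=19, p=0.42):
E[Y] = 7.9800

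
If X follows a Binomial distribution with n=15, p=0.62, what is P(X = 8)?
0.160756

We have X ~ Binomial(n=15, p=0.62).

For a Binomial distribution, the PMF gives us the probability of each outcome.

Using the PMF formula:
P(X = 8) = 0.160756

Rounded to 4 decimal places: 0.1608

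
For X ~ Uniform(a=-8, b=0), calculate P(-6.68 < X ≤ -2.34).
0.542500

We have X ~ Uniform(a=-8, b=0).

To find P(-6.68 < X ≤ -2.34), we use:
P(-6.68 < X ≤ -2.34) = P(X ≤ -2.34) - P(X ≤ -6.68)
                 = F(-2.34) - F(-6.68)
                 = 0.707500 - 0.165000
                 = 0.542500

So there's approximately a 54.2% chance that X falls in this range.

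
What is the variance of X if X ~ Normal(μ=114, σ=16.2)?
262.4400

We have X ~ Normal(μ=114, σ=16.2).

For a Normal distribution with μ=114, σ=16.2:
Var(X) = 262.4400

The variance measures the spread of the distribution around the mean.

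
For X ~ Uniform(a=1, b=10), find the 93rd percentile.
9.3700

We have X ~ Uniform(a=1, b=10).

We want to find x such that P(X ≤ x) = 0.93.

This is the 93rd percentile, which means 93% of values fall below this point.

Using the inverse CDF (quantile function):
x = F⁻¹(0.93) = 9.3700

Verification: P(X ≤ 9.3700) = 0.93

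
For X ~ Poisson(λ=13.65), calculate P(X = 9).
0.053495

We have X ~ Poisson(λ=13.65).

For a Poisson distribution, the PMF gives us the probability of each outcome.

Using the PMF formula:
P(X = 9) = 0.053495

Rounded to 4 decimal places: 0.0535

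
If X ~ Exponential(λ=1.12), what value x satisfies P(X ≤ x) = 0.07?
0.0648

We have X ~ Exponential(λ=1.12).

We want to find x such that P(X ≤ x) = 0.07.

This is the 7th percentile, which means 7% of values fall below this point.

Using the inverse CDF (quantile function):
x = F⁻¹(0.07) = 0.0648

Verification: P(X ≤ 0.0648) = 0.07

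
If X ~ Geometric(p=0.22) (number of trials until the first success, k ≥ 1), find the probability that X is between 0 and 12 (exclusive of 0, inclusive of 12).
0.949285

We have X ~ Geometric(p=0.22) (number of trials until the first success, k ≥ 1).

To find P(0 < X ≤ 12), we use:
P(0 < X ≤ 12) = P(X ≤ 12) - P(X ≤ 0)
                 = F(12) - F(0)
                 = 0.949285 - 0.000000
                 = 0.949285

So there's approximately a 94.9% chance that X falls in this range.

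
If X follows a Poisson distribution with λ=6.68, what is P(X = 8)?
0.123482

We have X ~ Poisson(λ=6.68).

For a Poisson distribution, the PMF gives us the probability of each outcome.

Using the PMF formula:
P(X = 8) = 0.123482

Rounded to 4 decimal places: 0.1235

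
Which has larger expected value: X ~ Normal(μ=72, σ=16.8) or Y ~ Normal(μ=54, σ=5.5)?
X has larger mean (72.0000 > 54.0000)

Compute the expected value for each distribution:

X ~ Normal(μ=72, σ=16.8):
E[X] = 72.0000

Y ~ Normal(μ=54, σ=5.5):
E[Y] = 54.0000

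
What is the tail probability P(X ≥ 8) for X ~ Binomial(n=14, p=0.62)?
0.745548

We have X ~ Binomial(n=14, p=0.62).

For discrete distributions, P(X ≥ 8) = 1 - P(X ≤ 7).

P(X ≤ 7) = 0.254452
P(X ≥ 8) = 1 - 0.254452 = 0.745548

So there's approximately a 74.6% chance that X is at least 8.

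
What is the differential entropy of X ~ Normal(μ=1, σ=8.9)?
3.6050 nats

We have X ~ Normal(μ=1, σ=8.9).

The differential entropy measures the uncertainty or information content of the distribution.

For a Normal distribution with μ=1, σ=8.9:
h(X) = 3.6050 nats

(In bits, this would be 5.2009 bits.)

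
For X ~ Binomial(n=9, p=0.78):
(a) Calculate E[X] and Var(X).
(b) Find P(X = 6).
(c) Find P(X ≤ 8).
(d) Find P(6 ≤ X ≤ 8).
(a) E[X] = 7.0200, Var(X) = 1.5444
(b) P(X = 6) = 0.201426
(c) P(X ≤ 8) = 0.893131
(d) P(6 ≤ X ≤ 8) = 0.778771

We have X ~ Binomial(n=9, p=0.78).

(a) Moments:
E[X] = 7.0200
Var(X) = 1.5444
σ = √Var(X) = 1.2427

(b) Point probability using PMF:
P(X = 6) = 0.201426

(c) Cumulative probability using CDF:
P(X ≤ 8) = F(8) = 0.893131

(d) Range probability:
P(6 ≤ X ≤ 8) = P(X ≤ 8) - P(X ≤ 5)
                   = F(8) - F(5)
                   = 0.893131 - 0.114360
                   = 0.778771

This means approximately 77.9% of outcomes fall in the interval [6, 8].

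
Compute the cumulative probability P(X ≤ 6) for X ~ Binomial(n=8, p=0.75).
0.632919

We have X ~ Binomial(n=8, p=0.75).

The CDF gives us P(X ≤ k).

Using the CDF:
P(X ≤ 6) = 0.632919

This means there's approximately a 63.3% chance that X is at most 6.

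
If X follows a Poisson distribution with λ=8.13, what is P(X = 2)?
0.009735

We have X ~ Poisson(λ=8.13).

For a Poisson distribution, the PMF gives us the probability of each outcome.

Using the PMF formula:
P(X = 2) = 0.009735

Rounded to 4 decimal places: 0.0097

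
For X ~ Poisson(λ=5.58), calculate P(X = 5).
0.170070

We have X ~ Poisson(λ=5.58).

For a Poisson distribution, the PMF gives us the probability of each outcome.

Using the PMF formula:
P(X = 5) = 0.170070

Rounded to 4 decimal places: 0.1701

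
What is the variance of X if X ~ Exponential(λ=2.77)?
0.1303

We have X ~ Exponential(λ=2.77).

For an Exponential distribution with λ=2.77:
Var(X) = 0.1303

The variance measures the spread of the distribution around the mean.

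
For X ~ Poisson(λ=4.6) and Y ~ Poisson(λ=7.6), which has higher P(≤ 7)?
X has higher probability (P(X ≤ 7) = 0.9049 > P(Y ≤ 7) = 0.5100)

Compute P(≤ 7) for each distribution:

X ~ Poisson(λ=4.6):
P(X ≤ 7) = 0.9049

Y ~ Poisson(λ=7.6):
P(Y ≤ 7) = 0.5100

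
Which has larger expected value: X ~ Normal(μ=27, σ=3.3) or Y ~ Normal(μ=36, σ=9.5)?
Y has larger mean (36.0000 > 27.0000)

Compute the expected value for each distribution:

X ~ Normal(μ=27, σ=3.3):
E[X] = 27.0000

Y ~ Normal(μ=36, σ=9.5):
E[Y] = 36.0000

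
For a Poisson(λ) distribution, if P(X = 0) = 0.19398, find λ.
λ = 1.6400

For a Poisson(λ) distribution, the PMF at 0 is:
P(X = 0) = λ^0 e^(-λ) / 0! = e^(-λ)

Given P(X = 0) = 0.19398:
e^(-λ) = 0.19398
-λ = ln(0.19398)
λ = -ln(0.19398) = 1.6400

Verification: e^(-1.6400) = 0.19398 ✓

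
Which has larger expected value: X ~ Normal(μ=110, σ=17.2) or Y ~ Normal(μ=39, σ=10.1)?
X has larger mean (110.0000 > 39.0000)

Compute the expected value for each distribution:

X ~ Normal(μ=110, σ=17.2):
E[X] = 110.0000

Y ~ Normal(μ=39, σ=10.1):
E[Y] = 39.0000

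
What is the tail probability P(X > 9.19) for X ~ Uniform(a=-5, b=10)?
0.054000

We have X ~ Uniform(a=-5, b=10).

P(X > 9.19) = 1 - P(X ≤ 9.19)
                = 1 - F(9.19)
                = 1 - 0.946000
                = 0.054000

So there's approximately a 5.4% chance that X exceeds 9.19.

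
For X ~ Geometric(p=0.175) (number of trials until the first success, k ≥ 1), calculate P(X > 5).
0.382182

We have X ~ Geometric(p=0.175) (number of trials until the first success, k ≥ 1).

P(X > 5) = 1 - P(X ≤ 5)
                = 1 - F(5)
                = 1 - 0.617818
                = 0.382182

So there's approximately a 38.2% chance that X exceeds 5.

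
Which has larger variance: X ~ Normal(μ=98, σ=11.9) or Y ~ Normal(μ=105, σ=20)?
Y has larger variance (400.0000 > 141.6100)

Compute the variance for each distribution:

X ~ Normal(μ=98, σ=11.9):
Var(X) = 141.6100

Y ~ Normal(μ=105, σ=20):
Var(Y) = 400.0000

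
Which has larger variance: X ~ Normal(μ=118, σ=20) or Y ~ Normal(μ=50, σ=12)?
X has larger variance (400.0000 > 144.0000)

Compute the variance for each distribution:

X ~ Normal(μ=118, σ=20):
Var(X) = 400.0000

Y ~ Normal(μ=50, σ=12):
Var(Y) = 144.0000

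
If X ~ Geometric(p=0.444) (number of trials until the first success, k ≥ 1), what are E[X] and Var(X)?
E[X] = 2.2523, Var(X) = 2.8204

We have X ~ Geometric(p=0.444) (number of trials until the first success, k ≥ 1).

For a Geometric distribution with p=0.444 (number of trials until the first success, k ≥ 1):

Expected value:
E[X] = 2.2523

Variance:
Var(X) = 2.8204

Standard deviation:
σ = √Var(X) = 1.6794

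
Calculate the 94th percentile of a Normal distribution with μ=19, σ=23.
54.7598

We have X ~ Normal(μ=19, σ=23).

We want to find x such that P(X ≤ x) = 0.94.

This is the 94th percentile, which means 94% of values fall below this point.

Using the inverse CDF (quantile function):
x = F⁻¹(0.94) = 54.7598

Verification: P(X ≤ 54.7598) = 0.94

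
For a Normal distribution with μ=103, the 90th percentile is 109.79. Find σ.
σ = 5.2983

For X ~ Normal(μ, σ), the p-th percentile satisfies x = μ + z_p × σ,
where z_p = Φ⁻¹(p) is the standard normal quantile.

Step 1: z_{0.9} = Φ⁻¹(0.9) = 1.2816

Step 2: Solve for σ:
109.79 = 103 + 1.2816 × σ
σ = (109.79 - 103) / 1.2816
σ = 6.79 / 1.2816
σ = 5.2983

Verification: μ + z × σ = 103 + 1.2816 × 5.2983 = 109.79 ✓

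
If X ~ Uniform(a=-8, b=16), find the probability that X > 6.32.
0.403333

We have X ~ Uniform(a=-8, b=16).

P(X > 6.32) = 1 - P(X ≤ 6.32)
                = 1 - F(6.32)
                = 1 - 0.596667
                = 0.403333

So there's approximately a 40.3% chance that X exceeds 6.32.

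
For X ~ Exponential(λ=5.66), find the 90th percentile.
0.4068

We have X ~ Exponential(λ=5.66).

We want to find x such that P(X ≤ x) = 0.9.

This is the 90th percentile, which means 90% of values fall below this point.

Using the inverse CDF (quantile function):
x = F⁻¹(0.9) = 0.4068

Verification: P(X ≤ 0.4068) = 0.9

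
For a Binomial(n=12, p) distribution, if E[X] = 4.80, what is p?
p = 0.4

For a Binomial(n, p) distribution:
E[X] = n × p

Given n = 12 and E[X] = 4.80:
4.80 = 12 × p
p = 4.80 / 12 = 0.4

Verification: Binomial(12, 0.4) has E[X] = 4.80 ✓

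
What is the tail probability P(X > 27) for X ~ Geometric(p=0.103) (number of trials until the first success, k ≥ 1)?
0.053137

We have X ~ Geometric(p=0.103) (number of trials until the first success, k ≥ 1).

P(X > 27) = 1 - P(X ≤ 27)
                = 1 - F(27)
                = 1 - 0.946863
                = 0.053137

So there's approximately a 5.3% chance that X exceeds 27.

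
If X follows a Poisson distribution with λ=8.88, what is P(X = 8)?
0.133428

We have X ~ Poisson(λ=8.88).

For a Poisson distribution, the PMF gives us the probability of each outcome.

Using the PMF formula:
P(X = 8) = 0.133428

Rounded to 4 decimal places: 0.1334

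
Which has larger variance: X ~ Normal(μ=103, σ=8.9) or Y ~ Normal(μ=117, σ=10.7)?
Y has larger variance (114.4900 > 79.2100)

Compute the variance for each distribution:

X ~ Normal(μ=103, σ=8.9):
Var(X) = 79.2100

Y ~ Normal(μ=117, σ=10.7):
Var(Y) = 114.4900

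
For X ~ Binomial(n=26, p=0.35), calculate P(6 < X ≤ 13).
0.820664

We have X ~ Binomial(n=26, p=0.35).

To find P(6 < X ≤ 13), we use:
P(6 < X ≤ 13) = P(X ≤ 13) - P(X ≤ 6)
                 = F(13) - F(6)
                 = 0.962295 - 0.141630
                 = 0.820664

So there's approximately a 82.1% chance that X falls in this range.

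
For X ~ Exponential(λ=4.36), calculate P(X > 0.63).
0.064133

We have X ~ Exponential(λ=4.36).

P(X > 0.63) = 1 - P(X ≤ 0.63)
                = 1 - F(0.63)
                = 1 - 0.935867
                = 0.064133

So there's approximately a 6.4% chance that X exceeds 0.63.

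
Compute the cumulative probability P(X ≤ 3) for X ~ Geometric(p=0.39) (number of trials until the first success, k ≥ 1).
0.773019

We have X ~ Geometric(p=0.39) (number of trials until the first success, k ≥ 1).

The CDF gives us P(X ≤ k).

Using the CDF:
P(X ≤ 3) = 0.773019

This means there's approximately a 77.3% chance that X is at most 3.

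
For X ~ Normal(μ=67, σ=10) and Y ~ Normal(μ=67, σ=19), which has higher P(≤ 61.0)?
Y has higher probability (P(Y ≤ 61.0) = 0.3761 > P(X ≤ 61.0) = 0.2743)

Compute P(≤ 61.0) for each distribution:

X ~ Normal(μ=67, σ=10):
P(X ≤ 61.0) = 0.2743

Y ~ Normal(μ=67, σ=19):
P(Y ≤ 61.0) = 0.3761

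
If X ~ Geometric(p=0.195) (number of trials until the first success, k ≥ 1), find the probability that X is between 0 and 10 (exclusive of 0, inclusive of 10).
0.885723

We have X ~ Geometric(p=0.195) (number of trials until the first success, k ≥ 1).

To find P(0 < X ≤ 10), we use:
P(0 < X ≤ 10) = P(X ≤ 10) - P(X ≤ 0)
                 = F(10) - F(0)
                 = 0.885723 - 0.000000
                 = 0.885723

So there's approximately a 88.6% chance that X falls in this range.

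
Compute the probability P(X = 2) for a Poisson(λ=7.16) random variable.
0.019918

We have X ~ Poisson(λ=7.16).

For a Poisson distribution, the PMF gives us the probability of each outcome.

Using the PMF formula:
P(X = 2) = 0.019918

Rounded to 4 decimal places: 0.0199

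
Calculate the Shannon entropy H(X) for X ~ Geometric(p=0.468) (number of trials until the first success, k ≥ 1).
1.4767 nats

We have X ~ Geometric(p=0.468) (number of trials until the first success, k ≥ 1).

The Shannon entropy measures the uncertainty or information content of the distribution.

For a Geometric distribution with p=0.468 (number of trials until the first success, k ≥ 1):
H(X) = 1.4767 nats

(In bits, this would be 2.1304 bits.)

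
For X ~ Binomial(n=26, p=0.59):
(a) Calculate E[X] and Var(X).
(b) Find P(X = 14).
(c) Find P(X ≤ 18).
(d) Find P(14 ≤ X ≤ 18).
(a) E[X] = 15.3400, Var(X) = 6.2894
(b) P(X = 14) = 0.134961
(c) P(X ≤ 18) = 0.897963
(d) P(14 ≤ X ≤ 18) = 0.667776

We have X ~ Binomial(n=26, p=0.59).

(a) Moments:
E[X] = 15.3400
Var(X) = 6.2894
σ = √Var(X) = 2.5079

(b) Point probability using PMF:
P(X = 14) = 0.134961

(c) Cumulative probability using CDF:
P(X ≤ 18) = F(18) = 0.897963

(d) Range probability:
P(14 ≤ X ≤ 18) = P(X ≤ 18) - P(X ≤ 13)
                   = F(18) - F(13)
                   = 0.897963 - 0.230186
                   = 0.667776

This means approximately 66.8% of outcomes fall in the interval [14, 18].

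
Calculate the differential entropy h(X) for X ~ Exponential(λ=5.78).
-0.7544 nats

We have X ~ Exponential(λ=5.78).

The differential entropy measures the uncertainty or information content of the distribution.

For an Exponential distribution with λ=5.78:
h(X) = -0.7544 nats

(In bits, this would be -1.0884 bits.)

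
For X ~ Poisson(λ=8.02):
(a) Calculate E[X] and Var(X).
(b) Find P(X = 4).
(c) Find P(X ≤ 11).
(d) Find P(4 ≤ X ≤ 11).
(a) E[X] = 8.0200, Var(X) = 8.0200
(b) P(X = 4) = 0.056682
(c) P(X ≤ 11) = 0.886627
(d) P(4 ≤ X ≤ 11) = 0.844816

We have X ~ Poisson(λ=8.02).

(a) Moments:
E[X] = 8.0200
Var(X) = 8.0200
σ = √Var(X) = 2.8320

(b) Point probability using PMF:
P(X = 4) = 0.056682

(c) Cumulative probability using CDF:
P(X ≤ 11) = F(11) = 0.886627

(d) Range probability:
P(4 ≤ X ≤ 11) = P(X ≤ 11) - P(X ≤ 3)
                   = F(11) - F(3)
                   = 0.886627 - 0.041811
                   = 0.844816

This means approximately 84.5% of outcomes fall in the interval [4, 11].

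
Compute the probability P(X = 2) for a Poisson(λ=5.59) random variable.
0.058356

We have X ~ Poisson(λ=5.59).

For a Poisson distribution, the PMF gives us the probability of each outcome.

Using the PMF formula:
P(X = 2) = 0.058356

Rounded to 4 decimal places: 0.0584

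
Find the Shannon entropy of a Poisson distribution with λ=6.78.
2.3624 nats

We have X ~ Poisson(λ=6.78).

The Shannon entropy measures the uncertainty or information content of the distribution.

For a Poisson distribution with λ=6.78:
H(X) = 2.3624 nats

(In bits, this would be 3.4083 bits.)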